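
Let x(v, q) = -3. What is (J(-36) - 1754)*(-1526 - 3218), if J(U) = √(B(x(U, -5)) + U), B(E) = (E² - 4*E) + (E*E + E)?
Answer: 8320976 - 14232*I ≈ 8.321e+6 - 14232.0*I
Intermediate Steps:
B(E) = -3*E + 2*E² (B(E) = (E² - 4*E) + (E² + E) = (E² - 4*E) + (E + E²) = -3*E + 2*E²)
J(U) = √(27 + U) (J(U) = √(-3*(-3 + 2*(-3)) + U) = √(-3*(-3 - 6) + U) = √(-3*(-9) + U) = √(27 + U))
(J(-36) - 1754)*(-1526 - 3218) = (√(27 - 36) - 1754)*(-1526 - 3218) = (√(-9) - 1754)*(-4744) = (3*I - 1754)*(-4744) = (-1754 + 3*I)*(-4744) = 8320976 - 14232*I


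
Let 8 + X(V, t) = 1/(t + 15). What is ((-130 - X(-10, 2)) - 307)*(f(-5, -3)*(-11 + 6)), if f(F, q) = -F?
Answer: 182350/17 ≈ 10726.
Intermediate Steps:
X(V, t) = -8 + 1/(15 + t) (X(V, t) = -8 + 1/(t + 15) = -8 + 1/(15 + t))
((-130 - X(-10, 2)) - 307)*(f(-5, -3)*(-11 + 6)) = ((-130 - (-119 - 8*2)/(15 + 2)) - 307)*((-1*(-5))*(-11 + 6)) = ((-130 - (-119 - 16)/17) - 307)*(5*(-5)) = ((-130 - (-135)/17) - 307)*(-25) = ((-130 - 1*(-135/17)) - 307)*(-25) = ((-130 + 135/17) - 307)*(-25) = (-2075/17 - 307)*(-25) = -7294/17*(-25) = 182350/17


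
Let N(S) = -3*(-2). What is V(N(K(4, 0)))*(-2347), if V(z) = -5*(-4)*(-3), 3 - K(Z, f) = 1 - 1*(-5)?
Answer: 140820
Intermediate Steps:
K(Z, f) = -3 (K(Z, f) = 3 - (1 - 1*(-5)) = 3 - (1 + 5) = 3 - 1*6 = 3 - 6 = -3)
N(S) = 6
V(z) = -60 (V(z) = 20*(-3) = -60)
V(N(K(4, 0)))*(-2347) = -60*(-2347) = 140820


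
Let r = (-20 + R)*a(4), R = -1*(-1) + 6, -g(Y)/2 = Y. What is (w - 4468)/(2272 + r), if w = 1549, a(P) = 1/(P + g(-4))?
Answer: -5004/3893 ≈ -1.2854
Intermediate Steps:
g(Y) = -2*Y
R = 7 (R = 1 + 6 = 7)
a(P) = 1/(8 + P) (a(P) = 1/(P - 2*(-4)) = 1/(P + 8) = 1/(8 + P))
r = -13/12 (r = (-20 + 7)/(8 + 4) = -13/12 ≈ -1.0833)
(w - 4468)/(2272 + r) = (1549 - 4468)/(2272 - 13/12) = -2919/27251/12 = -2919*12/27251 = -5004/3893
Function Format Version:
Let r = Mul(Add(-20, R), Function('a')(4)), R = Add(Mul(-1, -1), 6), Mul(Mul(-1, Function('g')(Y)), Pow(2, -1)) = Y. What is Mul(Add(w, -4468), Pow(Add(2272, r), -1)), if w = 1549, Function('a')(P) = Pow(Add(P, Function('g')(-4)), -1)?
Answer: Rational(-5004, 3893) ≈ -1.2854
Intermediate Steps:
Function('g')(Y) = Mul(-2, Y)
R = 7 (R = Add(1, 6) = 7)
Function('a')(P) = Pow(Add(8, P), -1) (Function('a')(P) = Pow(Add(P, Mul(-2, -4)), -1) = Pow(Add(P, 8), -1) = Pow(Add(8, P), -1))
r = Rational(-13, 12) (r = Mul(Add(-20, 7), Pow(Add(8, 4), -1)) = Mul(-13, Pow(12, -1)) = Mul(-13, Rational(1, 12)) = Rational(-13, 12) ≈ -1.0833)
Mul(Add(w, -4468), Pow(Add(2272, r), -1)) = Mul(Add(1549, -4468), Pow(Add(2272, Rational(-13, 12)), -1)) = Mul(-2919, Pow(Rational(27251, 12), -1)) = Mul(-2919, Rational(12, 27251)) = Rational(-5004, 3893)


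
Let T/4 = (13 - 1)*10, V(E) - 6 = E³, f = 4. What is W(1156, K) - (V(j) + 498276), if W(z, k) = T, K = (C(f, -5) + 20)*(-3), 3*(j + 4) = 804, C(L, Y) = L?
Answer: -18897546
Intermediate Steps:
j = 264 (j = -4 + (⅓)*804 = -4 + 268 = 264)
K = -72 (K = (4 + 20)*(-3) = 24*(-3) = -72)
V(E) = 6 + E³
T = 480 (T = 4*((13 - 1)*10) = 4*(12*10) = 4*120 = 480)
W(z, k) = 480
W(1156, K) - (V(j) + 498276) = 480 - ((6 + 264³) + 498276) = 480 - ((6 + 18399744) + 498276) = 480 - (18399750 + 498276) = 480 - 1*18898026 = 480 - 18898026 = -18897546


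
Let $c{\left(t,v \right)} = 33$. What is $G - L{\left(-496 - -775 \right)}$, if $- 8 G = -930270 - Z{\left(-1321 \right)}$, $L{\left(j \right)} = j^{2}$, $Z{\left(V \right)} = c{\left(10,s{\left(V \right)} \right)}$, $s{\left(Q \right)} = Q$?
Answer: $\frac{307575}{8} \approx 38447.0$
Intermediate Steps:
$Z{\left(V \right)} = 33$
$G = \frac{930303}{8}$ ($G = - \frac{-930270 - 33}{8} = \left(- \frac{1}{8}\right) \left(-930303\right) = \frac{930303}{8} \approx 1.1629 \cdot 10^{5}$)
$G - L{\left(-496 - -775 \right)} = \frac{930303}{8} - \left(-496 - -775\right)^{2} = \frac{930303}{8} - \left(-496 + 775\right)^{2} = \frac{930303}{8} - 279^{2} = \frac{930303}{8} - 77841 = \frac{307575}{8}$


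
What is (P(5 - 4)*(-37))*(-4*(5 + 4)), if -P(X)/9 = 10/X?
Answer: -119880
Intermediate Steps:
P(X) = -90/X
(P(5 - 4)*(-37))*(-4*(5 + 4)) = (-90/(5 - 4)*(-37))*(-4*(5 + 4)) = (-90/1*(-37))*(-4*9) = (-90*1*(-37))*(-36) = -90*(-37)*(-36) = 3330*(-36) = -119880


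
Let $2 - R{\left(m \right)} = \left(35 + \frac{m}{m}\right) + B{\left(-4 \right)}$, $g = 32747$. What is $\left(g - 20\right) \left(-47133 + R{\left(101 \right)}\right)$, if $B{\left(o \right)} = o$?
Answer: $-1543503501$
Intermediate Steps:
$R{\left(m \right)} = -30$ ($R{\left(m \right)} = 2 - \left(\left(35 + \frac{m}{m}\right) - 4\right) = 2 - \left(\left(35 + 1\right) - 4\right) = 2 - \left(36 - 4\right) = 2 - 32 = -30$)
$\left(g - 20\right) \left(-47133 + R{\left(101 \right)}\right) = \left(32747 - 20\right) \left(-47133 - 30\right) = 32727 \left(-47163\right) = -1543503501$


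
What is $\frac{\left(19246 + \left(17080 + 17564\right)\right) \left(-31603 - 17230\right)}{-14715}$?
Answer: $\frac{526322074}{2943} \approx 1.7884 \cdot 10^{5}$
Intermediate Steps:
$\frac{\left(19246 + \left(17080 + 17564\right)\right) \left(-31603 - 17230\right)}{-14715} = \left(19246 + 34644\right) \left(-48833\right) \left(- \frac{1}{14715}\right) = 53890 \left(-48833\right) \left(- \frac{1}{14715}\right) = \left(-2631610370\right) \left(- \frac{1}{14715}\right) = \frac{526322074}{2943}$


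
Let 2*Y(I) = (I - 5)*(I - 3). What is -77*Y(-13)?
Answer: -11088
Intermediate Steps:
Y(I) = (-5 + I)*(-3 + I)/2 (Y(I) = ((I - 5)*(I - 3))/2 = ((-5 + I)*(-3 + I))/2 = (-5 + I)*(-3 + I)/2)
-77*Y(-13) = -77*(15/2 + (1/2)*(-13)**2 - 4*(-13)) = -77*(15/2 + (1/2)*169 + 52) = -77*(15/2 + 169/2 + 52) = -77*144 = -11088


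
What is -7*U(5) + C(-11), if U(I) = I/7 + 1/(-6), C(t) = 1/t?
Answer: -259/66 ≈ -3.9242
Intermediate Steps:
U(I) = -⅙ + I/7 (U(I) = I*(⅐) + 1*(-⅙) = I/7 - ⅙ = -⅙ + I/7)
-7*U(5) + C(-11) = -7*(-⅙ + (⅐)*5) + 1/(-11) = -7*(-⅙ + 5/7) - 1/11 = -7*23/42 - 1/11 = -23/6 - 1/11 = -259/66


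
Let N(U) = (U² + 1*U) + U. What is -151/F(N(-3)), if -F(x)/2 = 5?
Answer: 151/10 ≈ 15.100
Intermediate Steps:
N(U) = U² + 2*U (N(U) = (U² + U) + U = (U + U²) + U = U² + 2*U)
F(x) = -10 (F(x) = -2*5 = -10)
-151/F(N(-3)) = -151/(-10) = -151*(-⅒) = 151/10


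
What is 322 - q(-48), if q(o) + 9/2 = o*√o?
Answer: 653/2 + 192*I*√3 ≈ 326.5 + 332.55*I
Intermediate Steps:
q(o) = -9/2 + o^(3/2) (q(o) = -9/2 + o*√o = -9/2 + o^(3/2))
322 - q(-48) = 322 - (-9/2 + (-48)^(3/2)) = 322 - (-9/2 - 192*I*√3) = 322 + (9/2 + 192*I*√3) = 653/2 + 192*I*√3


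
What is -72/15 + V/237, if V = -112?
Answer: -6248/1185 ≈ -5.2726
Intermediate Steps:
-72/15 + V/237 = -72/15 - 112/237 = -72*1/15 - 112*1/237 = -24/5 - 112/237 = -6248/1185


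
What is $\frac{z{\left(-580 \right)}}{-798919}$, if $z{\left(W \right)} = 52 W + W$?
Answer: $\frac{30740}{798919} \approx 0.038477$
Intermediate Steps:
$z{\left(W \right)} = 53 W$
$\frac{z{\left(-580 \right)}}{-798919} = \frac{53 \left(-580\right)}{-798919} = \left(-30740\right) \left(- \frac{1}{798919}\right) = \frac{30740}{798919}$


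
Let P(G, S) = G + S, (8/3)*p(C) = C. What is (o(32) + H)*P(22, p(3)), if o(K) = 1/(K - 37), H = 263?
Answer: 24309/4 ≈ 6077.3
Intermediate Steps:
p(C) = 3*C/8
o(K) = 1/(-37 + K)
(o(32) + H)*P(22, p(3)) = (1/(-37 + 32) + 263)*(22 + (3/8)*3) = (1/(-5) + 263)*(22 + 9/8) = (-1/5 + 263)*(185/8) = (1314/5)*(185/8) = 24309/4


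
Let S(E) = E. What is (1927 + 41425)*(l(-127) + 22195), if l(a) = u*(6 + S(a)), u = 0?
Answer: 962197640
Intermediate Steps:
l(a) = 0 (l(a) = 0*(6 + a) = 0)
(1927 + 41425)*(l(-127) + 22195) = (1927 + 41425)*(0 + 22195) = 43352*22195 = 962197640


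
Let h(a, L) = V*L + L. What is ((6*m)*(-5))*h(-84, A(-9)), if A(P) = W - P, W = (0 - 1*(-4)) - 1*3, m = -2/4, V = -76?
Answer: -11250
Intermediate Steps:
m = -1/2 (m = -2*1/4 = -1/2 ≈ -0.50000)
W = 1 (W = (0 + 4) - 3 = 4 - 3 = 1)
A(P) = 1 - P
h(a, L) = -75*L (h(a, L) = -76*L + L = -75*L)
((6*m)*(-5))*h(-84, A(-9)) = ((6*(-1/2))*(-5))*(-75*(1 - 1*(-9))) = (-3*(-5))*(-75*(1 + 9)) = 15*(-75*10) = 15*(-750) = -11250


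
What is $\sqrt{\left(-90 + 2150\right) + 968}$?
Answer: $2 \sqrt{757} \approx 55.027$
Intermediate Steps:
$\sqrt{\left(-90 + 2150\right) + 968} = \sqrt{2060 + 968} = \sqrt{3028} = 2 \sqrt{757}$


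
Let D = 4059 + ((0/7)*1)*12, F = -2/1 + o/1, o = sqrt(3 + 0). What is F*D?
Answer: -8118 + 4059*sqrt(3) ≈ -1087.6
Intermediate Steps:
o = sqrt(3) ≈ 1.7320
F = -2 + sqrt(3) (F = -2/1 + sqrt(3)/1 = -2*1 + sqrt(3)*1 = -2 + sqrt(3) ≈ -0.26795)
D = 4059 (D = 4059 + ((0*(1/7))*1)*12 = 4059 + (0*1)*12 = 4059 + 0*12 = 4059 + 0 = 4059)
F*D = (-2 + sqrt(3))*4059 = -8118 + 4059*sqrt(3)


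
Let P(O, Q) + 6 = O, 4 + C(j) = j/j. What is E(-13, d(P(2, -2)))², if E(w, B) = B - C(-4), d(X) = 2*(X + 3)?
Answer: 1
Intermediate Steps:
C(j) = -3 (C(j) = -4 + j/j = -4 + 1 = -3)
P(O, Q) = -6 + O
d(X) = 6 + 2*X (d(X) = 2*(3 + X) = 6 + 2*X)
E(w, B) = 3 + B (E(w, B) = B - 1*(-3) = B + 3 = 3 + B)
E(-13, d(P(2, -2)))² = (3 + (6 + 2*(-6 + 2)))² = (3 + (6 + 2*(-4)))² = (3 + (6 - 8))² = (3 - 2)² = 1² = 1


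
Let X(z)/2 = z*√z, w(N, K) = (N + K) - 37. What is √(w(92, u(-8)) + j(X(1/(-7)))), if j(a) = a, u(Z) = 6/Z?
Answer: √(10633 - 8*I*√7)/14 ≈ 7.3655 - 0.0073308*I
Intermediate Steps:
w(N, K) = -37 + K + N (w(N, K) = (K + N) - 37 = -37 + K + N)
X(z) = 2*z^(3/2) (X(z) = 2*(z*√z) = 2*z^(3/2))
√(w(92, u(-8)) + j(X(1/(-7)))) = √((-37 + 6/(-8) + 92) + 2*(1/(-7))^(3/2)) = √((-37 + 6*(-⅛) + 92) + 2*(-⅐)^(3/2)) = √((-37 - ¾ + 92) + 2*(-I*√7/49)) = √(217/4 - 2*I*√7/49)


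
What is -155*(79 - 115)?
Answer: 5580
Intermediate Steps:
-155*(79 - 115) = -155*(-36) = 5580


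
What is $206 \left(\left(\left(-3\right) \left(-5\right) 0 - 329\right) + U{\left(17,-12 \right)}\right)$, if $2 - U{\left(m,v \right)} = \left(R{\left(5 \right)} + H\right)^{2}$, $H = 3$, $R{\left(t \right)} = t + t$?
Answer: $-102176$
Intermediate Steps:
$R{\left(t \right)} = 2 t$
$U{\left(m,v \right)} = -167$ ($U{\left(m,v \right)} = 2 - \left(2 \cdot 5 + 3\right)^{2} = 2 - \left(10 + 3\right)^{2} = 2 - 13^{2} = 2 - 169 = -167$)
$206 \left(\left(\left(-3\right) \left(-5\right) 0 - 329\right) + U{\left(17,-12 \right)}\right) = 206 \left(\left(\left(-3\right) \left(-5\right) 0 - 329\right) - 167\right) = 206 \left(\left(15 \cdot 0 - 329\right) - 167\right) = 206 \left(\left(0 - 329\right) - 167\right) = 206 \left(-329 - 167\right) = 206 \left(-496\right) = -102176$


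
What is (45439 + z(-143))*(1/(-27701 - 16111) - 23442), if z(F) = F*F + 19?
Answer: -7521020547315/4868 ≈ -1.5450e+9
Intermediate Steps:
z(F) = 19 + F**2 (z(F) = F**2 + 19 = 19 + F**2)
(45439 + z(-143))*(1/(-27701 - 16111) - 23442) = (45439 + (19 + (-143)**2))*(1/(-27701 - 16111) - 23442) = (45439 + (19 + 20449))*(1/(-43812) - 23442) = (45439 + 20468)*(-1/43812 - 23442) = 65907*(-1027040905/43812) = -7521020547315/4868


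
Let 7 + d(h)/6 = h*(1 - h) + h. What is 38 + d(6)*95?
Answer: -17632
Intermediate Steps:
d(h) = -42 + 6*h + 6*h*(1 - h) (d(h) = -42 + 6*(h*(1 - h) + h) = -42 + 6*(h + h*(1 - h)) = -42 + (6*h + 6*h*(1 - h)) = -42 + 6*h + 6*h*(1 - h))
38 + d(6)*95 = 38 + (-42 - 6*6² + 12*6)*95 = 38 + (-42 - 6*36 + 72)*95 = 38 + (-42 - 216 + 72)*95 = 38 - 186*95 = 38 - 17670 = -17632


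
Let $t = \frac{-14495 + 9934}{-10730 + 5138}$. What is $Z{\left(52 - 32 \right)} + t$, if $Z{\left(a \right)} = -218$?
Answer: $- \frac{1214495}{5592} \approx -217.18$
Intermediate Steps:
$t = \frac{4561}{5592}$ ($t = - \frac{4561}{-5592} = \left(-4561\right) \left(- \frac{1}{5592}\right) = \frac{4561}{5592} \approx 0.81563$)
$Z{\left(52 - 32 \right)} + t = -218 + \frac{4561}{5592} = - \frac{1214495}{5592}$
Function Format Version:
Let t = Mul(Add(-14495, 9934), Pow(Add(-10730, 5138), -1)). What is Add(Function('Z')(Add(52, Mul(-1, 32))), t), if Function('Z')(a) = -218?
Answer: Rational(-1214495, 5592) ≈ -217.18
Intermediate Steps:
t = Rational(4561, 5592) (t = Mul(-4561, Pow(-5592, -1)) = Mul(-4561, Rational(-1, 5592)) = Rational(4561, 5592) ≈ 0.81563)
Add(Function('Z')(Add(52, Mul(-1, 32))), t) = Add(-218, Rational(4561, 5592)) = Rational(-1214495, 5592)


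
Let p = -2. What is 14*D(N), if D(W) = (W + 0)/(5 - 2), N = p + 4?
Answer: 28/3 ≈ 9.3333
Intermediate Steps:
N = 2 (N = -2 + 4 = 2)
D(W) = W/3
14*D(N) = 14*((⅓)*2) = 14*(⅔) = 28/3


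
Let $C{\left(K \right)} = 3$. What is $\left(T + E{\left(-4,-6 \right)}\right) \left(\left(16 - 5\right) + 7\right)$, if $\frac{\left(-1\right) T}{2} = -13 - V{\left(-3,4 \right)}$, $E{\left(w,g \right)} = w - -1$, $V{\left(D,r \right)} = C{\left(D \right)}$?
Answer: $522$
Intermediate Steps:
$V{\left(D,r \right)} = 3$
$E{\left(w,g \right)} = 1 + w$ ($E{\left(w,g \right)} = w + 1 = 1 + w$)
$T = 32$ ($T = - 2 \left(-13 - 3\right) = \left(-2\right) \left(-16\right) = 32$)
$\left(T + E{\left(-4,-6 \right)}\right) \left(\left(16 - 5\right) + 7\right) = \left(32 + \left(1 - 4\right)\right) \left(\left(16 - 5\right) + 7\right) = \left(32 - 3\right) \left(11 + 7\right) = 29 \cdot 18 = 522$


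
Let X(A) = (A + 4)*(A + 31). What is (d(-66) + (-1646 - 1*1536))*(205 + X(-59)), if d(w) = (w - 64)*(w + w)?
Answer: 24391610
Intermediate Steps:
X(A) = (4 + A)*(31 + A)
d(w) = 2*w*(-64 + w) (d(w) = (-64 + w)*(2*w) = 2*w*(-64 + w))
(d(-66) + (-1646 - 1*1536))*(205 + X(-59)) = (2*(-66)*(-64 - 66) + (-1646 - 1*1536))*(205 + (124 + (-59)² + 35*(-59))) = (2*(-66)*(-130) + (-1646 - 1536))*(205 + (124 + 3481 - 2065)) = (17160 - 3182)*(205 + 1540) = 13978*1745 = 24391610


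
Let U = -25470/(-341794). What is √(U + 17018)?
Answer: √497026218849257/170897 ≈ 130.45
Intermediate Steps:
U = 12735/170897 (U = -25470*(-1/341794) = 12735/170897 ≈ 0.074519)
√(U + 17018) = √(12735/170897 + 17018) = √(2908337881/170897) = √497026218849257/170897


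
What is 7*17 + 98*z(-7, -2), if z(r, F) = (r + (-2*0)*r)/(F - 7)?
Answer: 1757/9 ≈ 195.22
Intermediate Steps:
z(r, F) = r/(-7 + F) (z(r, F) = (r + 0*r)/(-7 + F) = (r + 0)/(-7 + F) = r/(-7 + F))
7*17 + 98*z(-7, -2) = 7*17 + 98*(-7/(-7 - 2)) = 119 + 98*(-7/(-9)) = 119 + 98*(-7*(-1/9)) = 119 + 98*(7/9) = 119 + 686/9 = 1757/9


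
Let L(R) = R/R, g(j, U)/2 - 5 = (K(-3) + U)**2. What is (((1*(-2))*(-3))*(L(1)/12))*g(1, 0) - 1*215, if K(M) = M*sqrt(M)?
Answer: -237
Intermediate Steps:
K(M) = M**(3/2)
g(j, U) = 10 + 2*(U - 3*I*sqrt(3))**2 (g(j, U) = 10 + 2*((-3)**(3/2) + U)**2 = 10 + 2*(-3*I*sqrt(3) + U)**2 = 10 + 2*(U - 3*I*sqrt(3))**2)
L(R) = 1
(((1*(-2))*(-3))*(L(1)/12))*g(1, 0) - 1*215 = (((1*(-2))*(-3))*(1/12))*(10 + 2*(0 - 3*I*sqrt(3))**2) - 1*215 = ((-2*(-3))*(1*(1/12)))*(10 + 2*(-3*I*sqrt(3))**2) - 215 = (6*(1/12))*(10 + 2*(-27)) - 215 = (10 - 54)/2 - 215 = (1/2)*(-44) - 215 = -22 - 215 = -237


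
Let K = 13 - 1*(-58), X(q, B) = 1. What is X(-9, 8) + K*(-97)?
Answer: -6886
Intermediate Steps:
K = 71 (K = 13 + 58 = 71)
X(-9, 8) + K*(-97) = 1 + 71*(-97) = 1 - 6887 = -6886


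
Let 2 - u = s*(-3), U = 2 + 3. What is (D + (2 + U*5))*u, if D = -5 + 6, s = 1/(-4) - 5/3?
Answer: -105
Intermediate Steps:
s = -23/12 (s = 1*(-¼) - 5*⅓ = -¼ - 5/3 = -23/12 ≈ -1.9167)
D = 1
U = 5
u = -15/4 (u = 2 - (-23)*(-3)/12 = 2 - 1*23/4 = 2 - 23/4 = -15/4 ≈ -3.7500)
(D + (2 + U*5))*u = (1 + (2 + 5*5))*(-15/4) = (1 + (2 + 25))*(-15/4) = (1 + 27)*(-15/4) = 28*(-15/4) = -105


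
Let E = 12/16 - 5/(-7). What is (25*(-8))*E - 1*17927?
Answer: -127539/7 ≈ -18220.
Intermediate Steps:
E = 41/28 (E = 12*(1/16) - 5*(-1/7) = 3/4 + 5/7 = 41/28 ≈ 1.4643)
(25*(-8))*E - 1*17927 = (25*(-8))*(41/28) - 1*17927 = -200*41/28 - 17927 = -2050/7 - 17927 = -127539/7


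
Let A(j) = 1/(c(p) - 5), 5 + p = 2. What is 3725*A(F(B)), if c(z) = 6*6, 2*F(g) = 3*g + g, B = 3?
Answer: 3725/31 ≈ 120.16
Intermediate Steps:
p = -3 (p = -5 + 2 = -3)
F(g) = 2*g (F(g) = (3*g + g)/2 = (4*g)/2 = 2*g)
c(z) = 36
A(j) = 1/31 (A(j) = 1/(36 - 5) = 1/31)
3725*A(F(B)) = 3725*(1/31) = 3725/31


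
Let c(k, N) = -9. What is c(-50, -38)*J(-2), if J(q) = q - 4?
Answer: 54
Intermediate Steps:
J(q) = -4 + q
c(-50, -38)*J(-2) = -9*(-4 - 2) = -9*(-6) = 54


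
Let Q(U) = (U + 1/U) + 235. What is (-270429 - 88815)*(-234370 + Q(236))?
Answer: 4957581839193/59 ≈ 8.4027e+10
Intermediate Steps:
Q(U) = 235 + U + 1/U
(-270429 - 88815)*(-234370 + Q(236)) = (-270429 - 88815)*(-234370 + (235 + 236 + 1/236)) = -359244*(-234370 + (235 + 236 + 1/236)) = -359244*(-234370 + 111157/236) = -359244*(-55200163/236) = 4957581839193/59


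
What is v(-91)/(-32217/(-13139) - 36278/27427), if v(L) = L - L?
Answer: 0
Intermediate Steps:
v(L) = 0
v(-91)/(-32217/(-13139) - 36278/27427) = 0/(-32217/(-13139) - 36278/27427) = 0/(-32217*(-1/13139) - 36278*1/27427) = 0/(32217/13139 - 36278/27427) = 0/(406959017/360363353) = 0*(360363353/406959017) = 0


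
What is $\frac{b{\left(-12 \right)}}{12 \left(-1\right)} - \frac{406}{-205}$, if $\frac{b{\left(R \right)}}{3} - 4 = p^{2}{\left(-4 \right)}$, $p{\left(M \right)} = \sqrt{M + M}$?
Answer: $\frac{611}{205} \approx 2.9805$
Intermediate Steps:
$p{\left(M \right)} = \sqrt{2} \sqrt{M}$ ($p{\left(M \right)} = \sqrt{2 M} = \sqrt{2} \sqrt{M}$)
$b{\left(R \right)} = -12$ ($b{\left(R \right)} = 12 + 3 \left(\sqrt{2} \sqrt{-4}\right)^{2} = 12 + 3 \left(\sqrt{2} \cdot 2 i\right)^{2} = 12 + 3 \left(2 i \sqrt{2}\right)^{2} = 12 + 3 \left(-8\right) = 12 - 24 = -12$)
$\frac{b{\left(-12 \right)}}{12 \left(-1\right)} - \frac{406}{-205} = - \frac{12}{12 \left(-1\right)} - \frac{406}{-205} = - \frac{12}{-12} - - \frac{406}{205} = \left(-12\right) \left(- \frac{1}{12}\right) + \frac{406}{205} = 1 + \frac{406}{205} = \frac{611}{205}$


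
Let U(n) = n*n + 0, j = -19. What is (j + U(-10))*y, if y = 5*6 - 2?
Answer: 2268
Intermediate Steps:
y = 28 (y = 30 - 2 = 28)
U(n) = n**2 (U(n) = n**2 + 0 = n**2)
(j + U(-10))*y = (-19 + (-10)**2)*28 = (-19 + 100)*28 = 81*28 = 2268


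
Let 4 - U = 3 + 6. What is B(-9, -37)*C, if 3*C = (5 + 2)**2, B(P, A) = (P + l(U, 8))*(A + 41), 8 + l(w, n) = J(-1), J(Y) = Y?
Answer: -1176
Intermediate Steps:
U = -5 (U = 4 - (3 + 6) = 4 - 1*9 = 4 - 9 = -5)
l(w, n) = -9 (l(w, n) = -8 - 1 = -9)
B(P, A) = (-9 + P)*(41 + A) (B(P, A) = (P - 9)*(A + 41) = (-9 + P)*(41 + A))
C = 49/3 (C = (5 + 2)**2/3 = (1/3)*7**2 = (1/3)*49 = 49/3 ≈ 16.333)
B(-9, -37)*C = (-369 - 9*(-37) + 41*(-9) - 37*(-9))*(49/3) = (-369 + 333 - 369 + 333)*(49/3) = -72*49/3 = -1176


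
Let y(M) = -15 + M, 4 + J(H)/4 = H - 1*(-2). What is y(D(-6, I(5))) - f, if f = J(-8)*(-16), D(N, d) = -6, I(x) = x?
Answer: -661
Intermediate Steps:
J(H) = -8 + 4*H (J(H) = -16 + 4*(H - 1*(-2)) = -16 + 4*(H + 2) = -16 + 4*(2 + H) = -16 + (8 + 4*H) = -8 + 4*H)
f = 640 (f = (-8 + 4*(-8))*(-16) = (-8 - 32)*(-16) = -40*(-16) = 640)
y(D(-6, I(5))) - f = (-15 - 6) - 1*640 = -21 - 640 = -661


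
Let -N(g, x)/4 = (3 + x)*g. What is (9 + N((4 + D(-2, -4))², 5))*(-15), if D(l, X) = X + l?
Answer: 1785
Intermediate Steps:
N(g, x) = -4*g*(3 + x) (N(g, x) = -4*(3 + x)*g = -4*g*(3 + x))
(9 + N((4 + D(-2, -4))², 5))*(-15) = (9 - 4*(4 + (-4 - 2))²*(3 + 5))*(-15) = (9 - 4*(4 - 6)²*8)*(-15) = (9 - 4*(-2)²*8)*(-15) = (9 - 4*4*8)*(-15) = (9 - 128)*(-15) = -119*(-15) = 1785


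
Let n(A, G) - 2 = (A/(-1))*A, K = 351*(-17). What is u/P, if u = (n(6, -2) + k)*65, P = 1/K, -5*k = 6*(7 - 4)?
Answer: 14583348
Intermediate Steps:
K = -5967
n(A, G) = 2 - A² (n(A, G) = 2 + (A/(-1))*A = 2 + (A*(-1))*A = 2 + (-A)*A = 2 - A²)
k = -18/5 (k = -6*(7 - 4)/5 = -6*3/5 = -⅕*18 = -18/5 ≈ -3.6000)
P = -1/5967 (P = 1/(-5967) = -1/5967 ≈ -0.00016759)
u = -2444 (u = ((2 - 1*6²) - 18/5)*65 = ((2 - 1*36) - 18/5)*65 = ((2 - 36) - 18/5)*65 = (-34 - 18/5)*65 = -188/5*65 = -2444)
u/P = -2444/(-1/5967) = -2444*(-5967) = 14583348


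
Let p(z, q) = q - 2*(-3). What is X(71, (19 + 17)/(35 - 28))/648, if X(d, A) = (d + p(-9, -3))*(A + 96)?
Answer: 2183/189 ≈ 11.550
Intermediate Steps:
p(z, q) = 6 + q (p(z, q) = q + 6 = 6 + q)
X(d, A) = (3 + d)*(96 + A) (X(d, A) = (d + (6 - 3))*(A + 96) = (d + 3)*(96 + A) = (3 + d)*(96 + A))
X(71, (19 + 17)/(35 - 28))/648 = (288 + 3*((19 + 17)/(35 - 28)) + 96*71 + ((19 + 17)/(35 - 28))*71)/648 = (288 + 3*(36/7) + 6816 + (36/7)*71)*(1/648) = (288 + 108/7 + 6816 + 2556/7)*(1/648) = (52392/7)*(1/648) = 2183/189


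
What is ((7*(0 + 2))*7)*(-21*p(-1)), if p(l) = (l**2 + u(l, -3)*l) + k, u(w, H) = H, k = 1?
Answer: -10290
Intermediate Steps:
p(l) = 1 + l**2 - 3*l (p(l) = (l**2 - 3*l) + 1 = 1 + l**2 - 3*l)
((7*(0 + 2))*7)*(-21*p(-1)) = ((7*(0 + 2))*7)*(-21*(1 + (-1)**2 - 3*(-1))) = ((7*2)*7)*(-21*(1 + 1 + 3)) = (14*7)*(-21*5) = 98*(-105) = -10290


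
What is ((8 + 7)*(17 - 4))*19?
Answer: 3705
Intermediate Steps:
((8 + 7)*(17 - 4))*19 = (15*13)*19 = 195*19 = 3705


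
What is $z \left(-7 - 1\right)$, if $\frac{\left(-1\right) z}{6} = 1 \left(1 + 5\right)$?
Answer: $288$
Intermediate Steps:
$z = -36$ ($z = - 6 \cdot 1 \left(1 + 5\right) = - 6 \cdot 1 \cdot 6 = \left(-6\right) 6 = -36$)
$z \left(-7 - 1\right) = - 36 \left(-7 - 1\right) = \left(-36\right) \left(-8\right) = 288$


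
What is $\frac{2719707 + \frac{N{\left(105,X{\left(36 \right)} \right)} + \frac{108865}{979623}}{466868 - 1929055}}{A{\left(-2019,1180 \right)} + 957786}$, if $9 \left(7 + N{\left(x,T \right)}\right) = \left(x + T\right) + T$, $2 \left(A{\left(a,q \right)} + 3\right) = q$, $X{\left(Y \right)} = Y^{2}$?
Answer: $\frac{3895686591015366344}{1372765833071739873} \approx 2.8378$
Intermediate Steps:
$A{\left(a,q \right)} = -3 + \frac{q}{2}$
$N{\left(x,T \right)} = -7 + \frac{x}{9} + \frac{2 T}{9}$ ($N{\left(x,T \right)} = -7 + \frac{\left(x + T\right) + T}{9} = -7 + \frac{\left(T + x\right) + T}{9} = -7 + \frac{x + 2 T}{9} = -7 + \left(\frac{x}{9} + \frac{2 T}{9}\right) = -7 + \frac{x}{9} + \frac{2 T}{9}$)
$\frac{2719707 + \frac{N{\left(105,X{\left(36 \right)} \right)} + \frac{108865}{979623}}{466868 - 1929055}}{A{\left(-2019,1180 \right)} + 957786} = \frac{2719707 + \frac{\left(-7 + \frac{1}{9} \cdot 105 + \frac{2 \cdot 36^{2}}{9}\right) + \frac{108865}{979623}}{466868 - 1929055}}{\left(-3 + \frac{1}{2} \cdot 1180\right) + 957786} = \frac{2719707 + \frac{\left(-7 + \frac{35}{3} + \frac{2}{9} \cdot 1296\right) + 108865 \cdot \frac{1}{979623}}{-1462187}}{\left(-3 + 590\right) + 957786} = \frac{2719707 + \left(\left(-7 + \frac{35}{3} + 288\right) + \frac{108865}{979623}\right) \left(- \frac{1}{1462187}\right)}{587 + 957786} = \frac{2719707 + \left(\frac{878}{3} + \frac{108865}{979623}\right) \left(- \frac{1}{1462187}\right)}{958373} = \left(2719707 + \frac{286811863}{979623} \left(- \frac{1}{1462187}\right)\right) \frac{1}{958373} = \left(2719707 - \frac{286811863}{1432392015501}\right) \frac{1}{958373} = \frac{3895686591015366344}{1432392015501} \cdot \frac{1}{958373} = \frac{3895686591015366344}{1372765833071739873}$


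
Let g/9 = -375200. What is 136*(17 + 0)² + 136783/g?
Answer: 132721610417/3376800 ≈ 39304.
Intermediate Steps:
g = -3376800 (g = 9*(-375200) = -3376800)
136*(17 + 0)² + 136783/g = 136*(17 + 0)² + 136783/(-3376800) = 136*17² + 136783*(-1/3376800) = 136*289 - 136783/3376800 = 39304 - 136783/3376800 = 132721610417/3376800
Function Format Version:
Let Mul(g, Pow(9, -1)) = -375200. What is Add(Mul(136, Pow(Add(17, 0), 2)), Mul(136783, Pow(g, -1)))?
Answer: Rational(132721610417, 3376800) ≈ 39304.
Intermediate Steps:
g = -3376800 (g = Mul(9, -375200) = -3376800)
Add(Mul(136, Pow(Add(17, 0), 2)), Mul(136783, Pow(g, -1))) = Add(Mul(136, Pow(Add(17, 0), 2)), Mul(136783, Pow(-3376800, -1))) = Add(Mul(136, Pow(17, 2)), Mul(136783, Rational(-1, 3376800))) = Add(Mul(136, 289), Rational(-136783, 3376800)) = Add(39304, Rational(-136783, 3376800)) = Rational(132721610417, 3376800)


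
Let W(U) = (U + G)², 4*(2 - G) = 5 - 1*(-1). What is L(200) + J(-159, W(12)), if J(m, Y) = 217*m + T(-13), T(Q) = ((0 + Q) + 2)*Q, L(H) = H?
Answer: -34160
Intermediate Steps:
G = ½ (G = 2 - (5 - 1*(-1))/4 = 2 - (5 + 1)/4 = 2 - ¼*6 = 2 - 3/2 = ½ ≈ 0.50000)
W(U) = (½ + U)² (W(U) = (U + ½)² = (½ + U)²)
T(Q) = Q*(2 + Q) (T(Q) = (Q + 2)*Q = (2 + Q)*Q = Q*(2 + Q))
J(m, Y) = 143 + 217*m (J(m, Y) = 217*m - 13*(2 - 13) = 217*m - 13*(-11) = 217*m + 143 = 143 + 217*m)
L(200) + J(-159, W(12)) = 200 + (143 + 217*(-159)) = 200 + (143 - 34503) = 200 - 34360 = -34160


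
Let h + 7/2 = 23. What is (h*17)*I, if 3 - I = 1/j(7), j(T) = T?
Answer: 6630/7 ≈ 947.14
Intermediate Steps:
h = 39/2 (h = -7/2 + 23 = 39/2 ≈ 19.500)
I = 20/7 (I = 3 - 1/7 = 20/7 ≈ 2.8571)
(h*17)*I = ((39/2)*17)*(20/7) = (663/2)*(20/7) = 6630/7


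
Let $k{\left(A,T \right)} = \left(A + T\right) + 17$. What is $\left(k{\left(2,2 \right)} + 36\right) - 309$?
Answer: $-252$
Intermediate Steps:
$k{\left(A,T \right)} = 17 + A + T$
$\left(k{\left(2,2 \right)} + 36\right) - 309 = \left(\left(17 + 2 + 2\right) + 36\right) - 309 = \left(21 + 36\right) - 309 = 57 - 309 = -252$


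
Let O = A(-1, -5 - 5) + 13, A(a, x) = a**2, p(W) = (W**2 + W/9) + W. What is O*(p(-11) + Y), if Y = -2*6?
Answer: 12194/9 ≈ 1354.9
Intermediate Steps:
p(W) = W**2 + 10*W/9 (p(W) = (W**2 + W/9) + W = W**2 + 10*W/9)
Y = -12
O = 14 (O = (-1)**2 + 13 = 1 + 13 = 14)
O*(p(-11) + Y) = 14*((1/9)*(-11)*(10 + 9*(-11)) - 12) = 14*((1/9)*(-11)*(10 - 99) - 12) = 14*((1/9)*(-11)*(-89) - 12) = 14*(979/9 - 12) = 14*(871/9) = 12194/9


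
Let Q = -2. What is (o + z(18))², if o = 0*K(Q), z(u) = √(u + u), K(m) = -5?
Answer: 36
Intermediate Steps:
z(u) = √2*√u (z(u) = √(2*u) = √2*√u)
o = 0 (o = 0*(-5) = 0)
(o + z(18))² = (0 + √2*√18)² = (0 + √2*(3*√2))² = (0 + 6)² = 6² = 36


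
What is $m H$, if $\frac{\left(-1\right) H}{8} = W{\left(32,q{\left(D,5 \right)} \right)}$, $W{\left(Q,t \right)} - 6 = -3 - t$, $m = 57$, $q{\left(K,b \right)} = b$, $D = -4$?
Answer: $912$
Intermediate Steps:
$W{\left(Q,t \right)} = 3 - t$ ($W{\left(Q,t \right)} = 6 - \left(3 + t\right) = 3 - t$)
$H = 16$ ($H = - 8 \left(3 - 5\right) = \left(-8\right) \left(-2\right) = 16$)
$m H = 57 \cdot 16 = 912$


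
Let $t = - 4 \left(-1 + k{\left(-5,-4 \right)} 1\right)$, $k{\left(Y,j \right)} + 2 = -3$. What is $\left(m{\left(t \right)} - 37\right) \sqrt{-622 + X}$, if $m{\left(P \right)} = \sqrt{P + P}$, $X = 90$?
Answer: $i \sqrt{133} \left(-74 + 8 \sqrt{3}\right) \approx - 693.61 i$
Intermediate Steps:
$k{\left(Y,j \right)} = -5$ ($k{\left(Y,j \right)} = -2 - 3 = -5$)
$t = 24$ ($t = - 4 \left(-1 - 5\right) = \left(-4\right) \left(-6\right) = 24$)
$m{\left(P \right)} = \sqrt{2} \sqrt{P}$ ($m{\left(P \right)} = \sqrt{2 P} = \sqrt{2} \sqrt{P}$)
$\left(m{\left(t \right)} - 37\right) \sqrt{-622 + X} = \left(\sqrt{2} \sqrt{24} - 37\right) \sqrt{-622 + 90} = \left(\sqrt{2} \cdot 2 \sqrt{6} - 37\right) \sqrt{-532} = \left(4 \sqrt{3} - 37\right) 2 i \sqrt{133} = \left(-37 + 4 \sqrt{3}\right) 2 i \sqrt{133} = 2 i \sqrt{133} \left(-37 + 4 \sqrt{3}\right)$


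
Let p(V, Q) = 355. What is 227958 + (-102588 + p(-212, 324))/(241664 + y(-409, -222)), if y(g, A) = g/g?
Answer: 55089367837/241665 ≈ 2.2796e+5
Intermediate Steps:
y(g, A) = 1
227958 + (-102588 + p(-212, 324))/(241664 + y(-409, -222)) = 227958 + (-102588 + 355)/(241664 + 1) = 227958 - 102233/241665 = 55089367837/241665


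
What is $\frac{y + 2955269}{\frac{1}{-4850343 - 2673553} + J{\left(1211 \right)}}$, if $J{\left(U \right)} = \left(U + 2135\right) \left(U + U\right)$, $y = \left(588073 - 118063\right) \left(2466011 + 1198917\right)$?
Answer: $\frac{12960330426667162904}{60973743470751} \approx 2.1256 \cdot 10^{5}$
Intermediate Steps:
$y = 1722552809280$ ($y = 470010 \cdot 3664928 = 1722552809280$)
$J{\left(U \right)} = 2 U \left(2135 + U\right)$ ($J{\left(U \right)} = \left(2135 + U\right) 2 U = 2 U \left(2135 + U\right)$)
$\frac{y + 2955269}{\frac{1}{-4850343 - 2673553} + J{\left(1211 \right)}} = \frac{1722552809280 + 2955269}{\frac{1}{-4850343 - 2673553} + 2 \cdot 1211 \left(2135 + 1211\right)} = \frac{1722555764549}{\frac{1}{-7523896} + 2 \cdot 1211 \cdot 3346} = \frac{1722555764549}{- \frac{1}{7523896} + 8104012} = \frac{1722555764549}{\frac{60973743470751}{7523896}} = 1722555764549 \cdot \frac{7523896}{60973743470751} = \frac{12960330426667162904}{60973743470751}$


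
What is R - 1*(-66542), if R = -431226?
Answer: -364684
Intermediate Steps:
R - 1*(-66542) = -431226 - 1*(-66542) = -431226 + 66542 = -364684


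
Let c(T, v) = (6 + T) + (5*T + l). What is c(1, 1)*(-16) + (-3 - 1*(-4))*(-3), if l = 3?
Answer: -243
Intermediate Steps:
c(T, v) = 9 + 6*T (c(T, v) = (6 + T) + (5*T + 3) = (6 + T) + (3 + 5*T) = 9 + 6*T)
c(1, 1)*(-16) + (-3 - 1*(-4))*(-3) = (9 + 6*1)*(-16) + (-3 - 1*(-4))*(-3) = (9 + 6)*(-16) + (-3 + 4)*(-3) = 15*(-16) + 1*(-3) = -240 - 3 = -243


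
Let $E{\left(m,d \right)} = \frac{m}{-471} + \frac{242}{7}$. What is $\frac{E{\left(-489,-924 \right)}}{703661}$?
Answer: $\frac{39135}{773323439} \approx 5.0606 \cdot 10^{-5}$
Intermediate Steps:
$E{\left(m,d \right)} = \frac{242}{7} - \frac{m}{471}$ ($E{\left(m,d \right)} = m \left(- \frac{1}{471}\right) + 242 \cdot \frac{1}{7} = - \frac{m}{471} + \frac{242}{7} = \frac{242}{7} - \frac{m}{471}$)
$\frac{E{\left(-489,-924 \right)}}{703661} = \frac{\frac{242}{7} - - \frac{163}{157}}{703661} = \left(\frac{242}{7} + \frac{163}{157}\right) \frac{1}{703661} = \frac{39135}{1099} \cdot \frac{1}{703661} = \frac{39135}{773323439}$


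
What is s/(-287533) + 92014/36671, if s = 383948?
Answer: 12377304354/10544122643 ≈ 1.1739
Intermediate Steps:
s/(-287533) + 92014/36671 = 383948/(-287533) + 92014/36671 = 383948*(-1/287533) + 92014*(1/36671) = -383948/287533 + 92014/36671 = 12377304354/10544122643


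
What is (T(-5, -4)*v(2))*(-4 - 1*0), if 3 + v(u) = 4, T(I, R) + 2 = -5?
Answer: 28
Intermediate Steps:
T(I, R) = -7 (T(I, R) = -2 - 5 = -7)
v(u) = 1 (v(u) = -3 + 4 = 1)
(T(-5, -4)*v(2))*(-4 - 1*0) = (-7*1)*(-4 - 1*0) = -7*(-4 + 0) = -7*(-4) = 28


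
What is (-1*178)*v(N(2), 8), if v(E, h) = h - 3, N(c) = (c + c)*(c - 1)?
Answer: -890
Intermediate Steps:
N(c) = 2*c*(-1 + c) (N(c) = (2*c)*(-1 + c) = 2*c*(-1 + c))
v(E, h) = -3 + h
(-1*178)*v(N(2), 8) = (-1*178)*(-3 + 8) = -178*5 = -890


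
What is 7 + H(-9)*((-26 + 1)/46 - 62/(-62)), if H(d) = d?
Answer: 133/46 ≈ 2.8913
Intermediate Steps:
7 + H(-9)*((-26 + 1)/46 - 62/(-62)) = 7 - 9*((-26 + 1)/46 - 62/(-62)) = 7 - 9*(-25*1/46 - 62*(-1/62)) = 7 - 9*(-25/46 + 1) = 7 - 9*21/46 = 7 - 189/46 = 133/46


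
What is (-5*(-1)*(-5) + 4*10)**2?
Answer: 225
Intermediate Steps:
(-5*(-1)*(-5) + 4*10)**2 = (5*(-5) + 40)**2 = (-25 + 40)**2 = 15**2 = 225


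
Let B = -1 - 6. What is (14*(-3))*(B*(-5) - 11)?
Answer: -1008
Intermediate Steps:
B = -7
(14*(-3))*(B*(-5) - 11) = (14*(-3))*(-7*(-5) - 11) = -42*(35 - 11) = -42*24 = -1008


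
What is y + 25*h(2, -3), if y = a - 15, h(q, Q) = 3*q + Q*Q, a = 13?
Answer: 373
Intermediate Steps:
h(q, Q) = Q**2 + 3*q (h(q, Q) = 3*q + Q**2 = Q**2 + 3*q)
y = -2 (y = 13 - 15 = -2)
y + 25*h(2, -3) = -2 + 25*((-3)**2 + 3*2) = -2 + 25*(9 + 6) = -2 + 25*15 = -2 + 375 = 373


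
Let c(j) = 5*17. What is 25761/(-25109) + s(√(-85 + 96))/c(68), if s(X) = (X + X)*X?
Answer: -96311/125545 ≈ -0.76714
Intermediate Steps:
c(j) = 85
s(X) = 2*X² (s(X) = (2*X)*X = 2*X²)
25761/(-25109) + s(√(-85 + 96))/c(68) = 25761/(-25109) + (2*(√(-85 + 96))²)/85 = 25761*(-1/25109) + (2*(√11)²)*(1/85) = -25761/25109 + (2*11)*(1/85) = -25761/25109 + 22*(1/85) = -25761/25109 + 22/85 = -96311/125545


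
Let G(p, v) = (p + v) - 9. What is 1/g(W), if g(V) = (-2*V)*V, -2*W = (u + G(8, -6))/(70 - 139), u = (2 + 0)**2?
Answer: -1058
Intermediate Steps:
G(p, v) = -9 + p + v
u = 4 (u = 2**2 = 4)
W = -1/46 (W = -(4 + (-9 + 8 - 6))/(2*(70 - 139)) = -(4 - 7)/(2*(-69)) = -(-3)*(-1)/(2*69) = -1/2*1/23 = -1/46 ≈ -0.021739)
g(V) = -2*V**2
1/g(W) = 1/(-2*(-1/46)**2) = 1/(-2*1/2116) = 1/(-1/1058) = -1058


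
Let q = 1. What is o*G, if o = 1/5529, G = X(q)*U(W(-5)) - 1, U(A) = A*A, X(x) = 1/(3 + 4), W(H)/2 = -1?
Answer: -1/12901 ≈ -7.7513e-5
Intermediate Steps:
W(H) = -2 (W(H) = 2*(-1) = -2)
X(x) = ⅐ (X(x) = 1/7 = ⅐)
U(A) = A²
G = -3/7 (G = (⅐)*(-2)² - 1 = (⅐)*4 - 1 = 4/7 - 1 = -3/7 ≈ -0.42857)
o = 1/5529 ≈ 0.00018086
o*G = (1/5529)*(-3/7) = -1/12901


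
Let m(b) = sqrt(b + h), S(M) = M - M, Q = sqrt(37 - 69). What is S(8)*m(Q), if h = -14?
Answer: 0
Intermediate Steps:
Q = 4*I*sqrt(2) (Q = sqrt(-32) = 4*I*sqrt(2) ≈ 5.6569*I)
S(M) = 0
m(b) = sqrt(-14 + b) (m(b) = sqrt(b - 14) = sqrt(-14 + b))
S(8)*m(Q) = 0*sqrt(-14 + 4*I*sqrt(2)) = 0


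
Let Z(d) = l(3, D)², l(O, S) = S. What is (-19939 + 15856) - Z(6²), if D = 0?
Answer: -4083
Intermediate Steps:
Z(d) = 0 (Z(d) = 0² = 0)
(-19939 + 15856) - Z(6²) = (-19939 + 15856) - 1*0 = -4083 + 0 = -4083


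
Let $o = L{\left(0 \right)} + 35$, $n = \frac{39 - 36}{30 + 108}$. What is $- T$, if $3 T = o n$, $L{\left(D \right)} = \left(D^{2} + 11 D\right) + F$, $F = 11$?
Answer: $- \frac{1}{3} \approx -0.33333$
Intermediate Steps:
$L{\left(D \right)} = 11 + D^{2} + 11 D$ ($L{\left(D \right)} = \left(D^{2} + 11 D\right) + 11 = 11 + D^{2} + 11 D$)
$n = \frac{1}{46}$ ($n = \frac{3}{138} = 3 \cdot \frac{1}{138} = \frac{1}{46} \approx 0.021739$)
$o = 46$ ($o = \left(11 + 0^{2} + 11 \cdot 0\right) + 35 = \left(11 + 0 + 0\right) + 35 = 11 + 35 = 46$)
$T = \frac{1}{3}$ ($T = \frac{46 \cdot \frac{1}{46}}{3} = \frac{1}{3} \cdot 1 = \frac{1}{3} \approx 0.33333$)
$- T = \left(-1\right) \frac{1}{3} = - \frac{1}{3}$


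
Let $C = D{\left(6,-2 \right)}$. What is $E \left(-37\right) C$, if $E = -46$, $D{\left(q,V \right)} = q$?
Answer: $10212$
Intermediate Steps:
$C = 6$
$E \left(-37\right) C = \left(-46\right) \left(-37\right) 6 = 1702 \cdot 6 = 10212$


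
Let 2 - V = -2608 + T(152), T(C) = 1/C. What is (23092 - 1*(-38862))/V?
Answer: 9417008/396719 ≈ 23.737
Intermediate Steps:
V = 396719/152 (V = 2 - (-2608 + 1/152) = 2 - 1*(-396415/152) = 2 + 396415/152 = 396719/152 ≈ 2610.0)
(23092 - 1*(-38862))/V = (23092 - 1*(-38862))/(396719/152) = (23092 + 38862)*(152/396719) = 61954*(152/396719) = 9417008/396719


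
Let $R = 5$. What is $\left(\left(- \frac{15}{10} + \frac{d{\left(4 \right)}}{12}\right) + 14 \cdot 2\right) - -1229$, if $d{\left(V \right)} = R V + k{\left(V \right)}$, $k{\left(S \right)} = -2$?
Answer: $1257$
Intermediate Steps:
$d{\left(V \right)} = -2 + 5 V$ ($d{\left(V \right)} = 5 V - 2 = -2 + 5 V$)
$\left(\left(- \frac{15}{10} + \frac{d{\left(4 \right)}}{12}\right) + 14 \cdot 2\right) - -1229 = \left(\left(- \frac{15}{10} + \frac{-2 + 5 \cdot 4}{12}\right) + 14 \cdot 2\right) - -1229 = \left(\left(\left(-15\right) \frac{1}{10} + \left(-2 + 20\right) \frac{1}{12}\right) + 28\right) + 1229 = \left(\left(- \frac{3}{2} + 18 \cdot \frac{1}{12}\right) + 28\right) + 1229 = \left(\left(- \frac{3}{2} + \frac{3}{2}\right) + 28\right) + 1229 = \left(0 + 28\right) + 1229 = 28 + 1229 = 1257$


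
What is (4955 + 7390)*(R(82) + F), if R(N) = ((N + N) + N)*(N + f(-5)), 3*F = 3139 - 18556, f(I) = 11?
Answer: 218987955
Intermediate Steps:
F = -5139 (F = (3139 - 18556)/3 = (1/3)*(-15417) = -5139)
R(N) = 3*N*(11 + N) (R(N) = ((N + N) + N)*(N + 11) = (2*N + N)*(11 + N) = (3*N)*(11 + N) = 3*N*(11 + N))
(4955 + 7390)*(R(82) + F) = (4955 + 7390)*(3*82*(11 + 82) - 5139) = 12345*(3*82*93 - 5139) = 12345*(22878 - 5139) = 12345*17739 = 218987955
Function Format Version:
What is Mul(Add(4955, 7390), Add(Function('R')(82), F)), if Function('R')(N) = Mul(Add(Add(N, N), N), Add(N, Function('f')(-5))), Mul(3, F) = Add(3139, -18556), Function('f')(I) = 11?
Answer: 218987955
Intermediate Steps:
F = -5139 (F = Mul(Rational(1, 3), Add(3139, -18556)) = Mul(Rational(1, 3), -15417) = -5139)
Function('R')(N) = Mul(3, N, Add(11, N)) (Function('R')(N) = Mul(Add(Add(N, N), N), Add(N, 11)) = Mul(Add(Mul(2, N), N), Add(11, N)) = Mul(Mul(3, N), Add(11, N)) = Mul(3, N, Add(11, N)))
Mul(Add(4955, 7390), Add(Function('R')(82), F)) = Mul(Add(4955, 7390), Add(Mul(3, 82, Add(11, 82)), -5139)) = Mul(12345, Add(Mul(3, 82, 93), -5139)) = Mul(12345, Add(22878, -5139)) = Mul(12345, 17739) = 218987955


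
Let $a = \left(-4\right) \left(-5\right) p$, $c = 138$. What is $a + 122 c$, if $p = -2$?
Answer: $16796$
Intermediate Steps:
$a = -40$ ($a = \left(-4\right) \left(-5\right) \left(-2\right) = 20 \left(-2\right) = -40$)
$a + 122 c = -40 + 122 \cdot 138 = -40 + 16836 = 16796$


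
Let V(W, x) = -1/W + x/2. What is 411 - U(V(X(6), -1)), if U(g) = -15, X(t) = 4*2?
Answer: 426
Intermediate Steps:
X(t) = 8
V(W, x) = x/2 - 1/W (V(W, x) = -1/W + x*(1/2) = -1/W + x/2 = x/2 - 1/W)
411 - U(V(X(6), -1)) = 411 - 1*(-15) = 411 + 15 = 426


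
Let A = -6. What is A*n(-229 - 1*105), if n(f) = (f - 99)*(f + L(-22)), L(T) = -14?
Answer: -904104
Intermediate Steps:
n(f) = (-99 + f)*(-14 + f) (n(f) = (f - 99)*(f - 14) = (-99 + f)*(-14 + f))
A*n(-229 - 1*105) = -6*(1386 + (-229 - 1*105)**2 - 113*(-229 - 1*105)) = -6*(1386 + (-229 - 105)**2 - 113*(-229 - 105)) = -6*(1386 + (-334)**2 - 113*(-334)) = -6*(1386 + 111556 + 37742) = -6*150684 = -904104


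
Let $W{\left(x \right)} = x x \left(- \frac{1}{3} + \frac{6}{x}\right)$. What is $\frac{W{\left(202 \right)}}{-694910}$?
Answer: $\frac{18584}{1042365} \approx 0.017829$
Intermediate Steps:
$W{\left(x \right)} = x^{2} \left(- \frac{1}{3} + \frac{6}{x}\right)$ ($W{\left(x \right)} = x^{2} \left(\left(-1\right) \frac{1}{3} + \frac{6}{x}\right) = x^{2} \left(- \frac{1}{3} + \frac{6}{x}\right)$)
$\frac{W{\left(202 \right)}}{-694910} = \frac{\frac{1}{3} \cdot 202 \left(18 - 202\right)}{-694910} = \frac{1}{3} \cdot 202 \left(18 - 202\right) \left(- \frac{1}{694910}\right) = \frac{1}{3} \cdot 202 \left(-184\right) \left(- \frac{1}{694910}\right) = \left(- \frac{37168}{3}\right) \left(- \frac{1}{694910}\right) = \frac{18584}{1042365}$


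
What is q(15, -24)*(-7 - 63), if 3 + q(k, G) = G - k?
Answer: 2940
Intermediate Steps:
q(k, G) = -3 + G - k (q(k, G) = -3 + (G - k) = -3 + G - k)
q(15, -24)*(-7 - 63) = (-3 - 24 - 1*15)*(-7 - 63) = (-3 - 24 - 15)*(-70) = -42*(-70) = 2940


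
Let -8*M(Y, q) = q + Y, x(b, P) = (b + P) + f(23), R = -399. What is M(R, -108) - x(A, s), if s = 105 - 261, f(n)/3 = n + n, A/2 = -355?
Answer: 6331/8 ≈ 791.38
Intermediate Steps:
A = -710 (A = 2*(-355) = -710)
f(n) = 6*n (f(n) = 3*(n + n) = 3*(2*n) = 6*n)
s = -156
x(b, P) = 138 + P + b (x(b, P) = (b + P) + 6*23 = (P + b) + 138 = 138 + P + b)
M(Y, q) = -Y/8 - q/8 (M(Y, q) = -(q + Y)/8 = -(Y + q)/8 = -Y/8 - q/8)
M(R, -108) - x(A, s) = (-1/8*(-399) - 1/8*(-108)) - (138 - 156 - 710) = (399/8 + 27/2) - 1*(-728) = 507/8 + 728 = 6331/8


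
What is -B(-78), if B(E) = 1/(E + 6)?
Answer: 1/72 ≈ 0.013889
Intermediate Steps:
B(E) = 1/(6 + E)
-B(-78) = -1/(6 - 78) = -1/(-72) = -1*(-1/72) = 1/72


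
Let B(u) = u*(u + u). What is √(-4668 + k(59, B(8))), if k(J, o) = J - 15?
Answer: 68*I ≈ 68.0*I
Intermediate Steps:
B(u) = 2*u² (B(u) = u*(2*u) = 2*u²)
k(J, o) = -15 + J
√(-4668 + k(59, B(8))) = √(-4668 + (-15 + 59)) = √(-4668 + 44) = √(-4624) = 68*I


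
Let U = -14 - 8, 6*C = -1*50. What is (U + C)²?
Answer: 8281/9 ≈ 920.11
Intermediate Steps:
C = -25/3 (C = (-1*50)/6 = (⅙)*(-50) = -25/3 ≈ -8.3333)
U = -22
(U + C)² = (-22 - 25/3)² = (-91/3)² = 8281/9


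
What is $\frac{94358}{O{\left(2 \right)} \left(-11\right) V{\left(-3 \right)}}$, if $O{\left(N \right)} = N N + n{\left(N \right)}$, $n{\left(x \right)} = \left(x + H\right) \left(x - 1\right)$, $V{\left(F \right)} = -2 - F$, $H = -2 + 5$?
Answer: $- \frac{8578}{9} \approx -953.11$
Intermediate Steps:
$H = 3$
$n{\left(x \right)} = \left(-1 + x\right) \left(3 + x\right)$ ($n{\left(x \right)} = \left(x + 3\right) \left(x - 1\right) = \left(3 + x\right) \left(-1 + x\right) = \left(-1 + x\right) \left(3 + x\right)$)
$O{\left(N \right)} = -3 + 2 N + 2 N^{2}$ ($O{\left(N \right)} = N N + \left(-3 + N^{2} + 2 N\right) = N^{2} + \left(-3 + N^{2} + 2 N\right) = -3 + 2 N + 2 N^{2}$)
$\frac{94358}{O{\left(2 \right)} \left(-11\right) V{\left(-3 \right)}} = \frac{94358}{\left(-3 + 2 \cdot 2 + 2 \cdot 2^{2}\right) \left(-11\right) \left(-2 - -3\right)} = \frac{94358}{\left(-3 + 4 + 2 \cdot 4\right) \left(-11\right) \left(-2 + 3\right)} = \frac{94358}{\left(-3 + 4 + 8\right) \left(-11\right) 1} = \frac{94358}{9 \left(-11\right) 1} = \frac{94358}{\left(-99\right) 1} = \frac{94358}{-99} = 94358 \left(- \frac{1}{99}\right) = - \frac{8578}{9}$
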